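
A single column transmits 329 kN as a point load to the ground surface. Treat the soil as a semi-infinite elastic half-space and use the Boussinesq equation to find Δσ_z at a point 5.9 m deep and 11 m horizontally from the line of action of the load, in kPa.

Δσ_z ≈ 0.106 kPa

Boussinesq vertical stress below a point load on an elastic half-space:
Δσ_z = 3P/(2πz²) · [1 + (r/z)²]^(−5/2)
r/z = 11/5.9 = 1.8644; [1+(r/z)²]^(−5/2) = 0.023592.
Δσ_z = 3×329/(2π×5.9²) × 0.023592 = 4.5127 × 0.023592 = 0.1065 kPa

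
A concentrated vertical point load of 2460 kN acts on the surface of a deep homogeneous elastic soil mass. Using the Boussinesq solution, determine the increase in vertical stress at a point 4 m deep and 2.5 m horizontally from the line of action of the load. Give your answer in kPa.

Boussinesq vertical stress below a point load on an elastic half-space:
Δσ_z = 3P/(2πz²) · [1 + (r/z)²]^(−5/2)
r/z = 2.5/4 = 0.625; [1+(r/z)²]^(−5/2) = 0.43851.
Δσ_z = 3×2460/(2π×4²) × 0.43851 = 73.41 × 0.43851 = 32.19 kPa

Δσ_z ≈ 32.2 kPa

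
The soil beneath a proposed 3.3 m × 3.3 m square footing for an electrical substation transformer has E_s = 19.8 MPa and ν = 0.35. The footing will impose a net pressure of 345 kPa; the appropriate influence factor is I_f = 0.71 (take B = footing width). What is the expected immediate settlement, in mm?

S_e ≈ 35.8 mm

Immediate (elastic) settlement: S_e = q·B·(1−ν²)/E_s · I_f.
E_s = 19.8 MPa = 19800 kPa.
S_e = 345 × 3.3 × (1 − 0.35²) / 19800 × 0.71
    = 345 × 3.3 × 0.8775 / 19800 × 0.71
    = 0.03582 m = 35.82 mm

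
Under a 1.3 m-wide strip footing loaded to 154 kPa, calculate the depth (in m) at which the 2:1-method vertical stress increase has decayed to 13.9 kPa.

z ≈ 13.1 m

2:1 spreading — at depth z the loaded area has grown by z in each plan dimension:
qB/(B+z) = Δσ_z ⇒ z = qB/Δσ_z − B = 154×1.3/13.9 − 1.3 = 13.1 m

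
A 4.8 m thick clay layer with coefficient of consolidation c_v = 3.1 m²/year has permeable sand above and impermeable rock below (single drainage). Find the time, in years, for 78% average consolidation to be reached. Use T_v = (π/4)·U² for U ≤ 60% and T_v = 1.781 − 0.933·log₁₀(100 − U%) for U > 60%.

t ≈ 3.93 years

Drainage path length: H_d = H = 4.8 m (single drainage).
U > 60%: T_v = 1.781 − 0.933·log₁₀(100 − 78) = 0.52852.
t = T_v·H_d²/c_v = 0.52852×4.8²/3.1 = 3.928 years.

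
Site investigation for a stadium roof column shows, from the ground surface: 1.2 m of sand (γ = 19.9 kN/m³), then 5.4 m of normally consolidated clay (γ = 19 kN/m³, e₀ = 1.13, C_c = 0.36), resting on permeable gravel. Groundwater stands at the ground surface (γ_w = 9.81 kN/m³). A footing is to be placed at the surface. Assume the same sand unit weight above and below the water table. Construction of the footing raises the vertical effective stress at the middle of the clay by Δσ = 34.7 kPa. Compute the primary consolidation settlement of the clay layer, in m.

Mid-depth of clay below the ground surface: z = 1.2 + 5.4/2 = 3.9 m.
Total vertical stress at mid-clay: σ_v = 19.9×1.2 + 19×2.7 = 75.18 kPa.
Pore pressure: u = 9.81×(3.9 − 0) = 38.259 kPa.
Initial effective stress: σ'_0 = σ_v − u = 75.18 − 38.259 = 36.921 kPa.
Final effective stress: σ'_f = σ'_0 + Δσ = 36.921 + 34.7 = 71.621 kPa.
Normally consolidated clay, so the full stress increment lies on the virgin compression line:
S_c = C_c·H/(1+e₀)·log₁₀(σ'_f/σ'_0) = 0.36×5.4/(1+1.13)×log₁₀(71.621/36.921)
    = 0.91268 × 0.28777 = 0.2626 m

S_c ≈ 0.263 m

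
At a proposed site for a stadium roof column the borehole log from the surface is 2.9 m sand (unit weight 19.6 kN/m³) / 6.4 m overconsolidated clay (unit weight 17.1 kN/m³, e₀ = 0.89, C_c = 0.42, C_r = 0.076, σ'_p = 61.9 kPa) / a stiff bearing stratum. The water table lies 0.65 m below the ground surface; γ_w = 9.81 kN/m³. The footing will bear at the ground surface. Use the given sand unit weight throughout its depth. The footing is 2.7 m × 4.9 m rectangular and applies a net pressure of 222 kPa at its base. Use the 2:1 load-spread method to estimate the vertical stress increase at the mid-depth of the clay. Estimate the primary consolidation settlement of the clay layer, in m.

Mid-depth of clay below the ground surface: z = 2.9 + 6.4/2 = 6.1 m.
Total vertical stress at mid-clay: σ_v = 19.6×2.9 + 17.1×3.2 = 111.56 kPa.
Pore pressure: u = 9.81×(6.1 − 0.65) = 53.465 kPa.
Initial effective stress: σ'_0 = σ_v − u = 111.56 − 53.465 = 58.095 kPa.
Stress increase at mid-clay by the 2:1 spreading method:
Δσ = qBL/((B+z)(L+z)) = 222×2.7×4.9/((2.7+6.1)(4.9+6.1)) = 30.342 kPa
Final effective stress: σ'_f = 58.095 + 30.342 = 88.437 kPa.
σ'_f = 88.437 > σ'_p = 61.9 kPa, so the stress path crosses the preconsolidation pressure — recompression up to σ'_p, then virgin compression beyond:
S_c = H/(1+e₀)·[C_r·log₁₀(σ'_p/σ'_0) + C_c·log₁₀(σ'_f/σ'_p)]
    = 6.4/1.89 × [0.076×log₁₀(61.9/58.095) + 0.42×log₁₀(88.437/61.9)]
    = 3.3862 × [0.0020939 + 0.065076] = 0.2275 m

S_c ≈ 0.227 m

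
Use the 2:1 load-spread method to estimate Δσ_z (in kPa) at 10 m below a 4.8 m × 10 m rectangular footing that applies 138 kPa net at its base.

By the 2:1 method the load spreads at 1 horizontal : 2 vertical, so at depth z the loaded area has grown by z in each plan dimension:
Δσ = qBL/((B+z)(L+z)) = 138×4.8×10/((4.8+10)(10+10)) = 22.378 kPa

Δσ_z ≈ 22.4 kPa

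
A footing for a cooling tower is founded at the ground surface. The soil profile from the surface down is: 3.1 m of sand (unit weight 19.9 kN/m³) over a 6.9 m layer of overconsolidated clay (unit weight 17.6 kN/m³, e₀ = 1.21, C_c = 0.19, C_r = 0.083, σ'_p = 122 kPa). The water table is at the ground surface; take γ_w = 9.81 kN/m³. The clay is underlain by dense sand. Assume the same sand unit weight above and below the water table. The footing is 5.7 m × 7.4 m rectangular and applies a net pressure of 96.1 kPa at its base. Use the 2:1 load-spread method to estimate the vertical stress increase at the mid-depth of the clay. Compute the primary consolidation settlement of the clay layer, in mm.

S_c ≈ 38.5 mm

Mid-depth of clay below the ground surface: z = 3.1 + 6.9/2 = 6.55 m.
Total vertical stress at mid-clay: σ_v = 19.9×3.1 + 17.6×3.45 = 122.41 kPa.
Pore pressure: u = 9.81×(6.55 − 0) = 64.255 kPa.
Initial effective stress: σ'_0 = σ_v − u = 122.41 − 64.255 = 58.155 kPa.
Stress increase at mid-clay by the 2:1 spreading method:
Δσ = qBL/((B+z)(L+z)) = 96.1×5.7×7.4/((5.7+6.55)(7.4+6.55)) = 23.72 kPa
Final effective stress: σ'_f = 58.155 + 23.72 = 81.875 kPa.
σ'_f = 81.875 ≤ σ'_p = 122 kPa, so the clay remains overconsolidated and only the recompression index applies:
S_c = C_r·H/(1+e₀)·log₁₀(σ'_f/σ'_0) = 0.083×6.9/2.21×log₁₀(81.875/58.155)
    = 0.25914 × 0.14856 = 0.0385 m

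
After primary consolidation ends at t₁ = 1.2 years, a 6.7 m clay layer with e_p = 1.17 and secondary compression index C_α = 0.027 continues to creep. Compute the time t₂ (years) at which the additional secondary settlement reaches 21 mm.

t₂ ≈ 2.14 years

S_s = C_α·H/(1+e_p)·log₁₀(t₂/t₁) ⇒ log₁₀(t₂/t₁) = S_s·(1+e_p)/(C_α·H).
log₁₀(t₂/t₁) = 0.021 × (1+1.17) / (0.027×6.7) = 0.2519
t₂ = t₁ × 10^0.2519 = 1.2 × 1.786 = 2.143 years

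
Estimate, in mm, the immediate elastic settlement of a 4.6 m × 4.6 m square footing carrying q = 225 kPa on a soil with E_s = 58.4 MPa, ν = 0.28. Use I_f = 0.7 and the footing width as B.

Immediate (elastic) settlement: S_e = q·B·(1−ν²)/E_s · I_f.
E_s = 58.4 MPa = 58400 kPa.
S_e = 225 × 4.6 × (1 − 0.28²) / 58400 × 0.7
    = 225 × 4.6 × 0.9216 / 58400 × 0.7
    = 0.01143 m = 11.43 mm

S_e ≈ 11.4 mm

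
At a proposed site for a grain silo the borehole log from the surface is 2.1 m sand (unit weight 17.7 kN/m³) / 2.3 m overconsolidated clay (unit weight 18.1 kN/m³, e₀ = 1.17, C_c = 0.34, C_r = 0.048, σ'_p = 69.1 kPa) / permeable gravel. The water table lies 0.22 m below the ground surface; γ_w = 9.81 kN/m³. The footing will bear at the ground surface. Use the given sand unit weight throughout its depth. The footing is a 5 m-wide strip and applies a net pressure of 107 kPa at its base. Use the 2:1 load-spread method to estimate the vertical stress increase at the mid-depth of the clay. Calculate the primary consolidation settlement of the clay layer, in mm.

S_c ≈ 66.4 mm

Mid-depth of clay below the ground surface: z = 2.1 + 2.3/2 = 3.25 m.
Total vertical stress at mid-clay: σ_v = 17.7×2.1 + 18.1×1.15 = 57.985 kPa.
Pore pressure: u = 9.81×(3.25 − 0.22) = 29.724 kPa.
Initial effective stress: σ'_0 = σ_v − u = 57.985 − 29.724 = 28.261 kPa.
Stress increase at mid-clay by the 2:1 spreading method:
Δσ = qB/(B+z) = 107×5/(5+3.25) = 64.848 kPa
Final effective stress: σ'_f = 28.261 + 64.848 = 93.109 kPa.
σ'_f = 93.109 > σ'_p = 69.1 kPa, so the stress path crosses the preconsolidation pressure — recompression up to σ'_p, then virgin compression beyond:
S_c = H/(1+e₀)·[C_r·log₁₀(σ'_p/σ'_0) + C_c·log₁₀(σ'_f/σ'_p)]
    = 2.3/2.17 × [0.048×log₁₀(69.1/28.261) + 0.34×log₁₀(93.109/69.1)]
    = 1.0599 × [0.018638 + 0.044035] = 0.06643 m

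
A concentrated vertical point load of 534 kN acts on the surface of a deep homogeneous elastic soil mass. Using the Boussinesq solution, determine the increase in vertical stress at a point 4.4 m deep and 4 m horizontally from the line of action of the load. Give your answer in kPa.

Boussinesq vertical stress below a point load on an elastic half-space:
Δσ_z = 3P/(2πz²) · [1 + (r/z)²]^(−5/2)
r/z = 4/4.4 = 0.90909; [1+(r/z)²]^(−5/2) = 0.22181.
Δσ_z = 3×534/(2π×4.4²) × 0.22181 = 13.17 × 0.22181 = 2.921 kPa

Δσ_z ≈ 2.92 kPa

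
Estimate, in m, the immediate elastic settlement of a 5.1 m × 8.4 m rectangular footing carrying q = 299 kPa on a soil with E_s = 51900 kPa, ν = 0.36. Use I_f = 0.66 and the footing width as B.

Immediate (elastic) settlement: S_e = q·B·(1−ν²)/E_s · I_f.
S_e = 299 × 5.1 × (1 − 0.36²) / 51900 × 0.66
    = 299 × 5.1 × 0.8704 / 51900 × 0.66
    = 0.01688 m

S_e ≈ 0.0169 m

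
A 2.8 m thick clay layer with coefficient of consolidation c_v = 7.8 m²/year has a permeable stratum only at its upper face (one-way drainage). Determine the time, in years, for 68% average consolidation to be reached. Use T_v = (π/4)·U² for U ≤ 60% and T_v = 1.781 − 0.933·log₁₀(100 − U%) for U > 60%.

t ≈ 0.379 years

Drainage path length: H_d = H = 2.8 m (single drainage).
U > 60%: T_v = 1.781 − 0.933·log₁₀(100 − 68) = 0.3767.
t = T_v·H_d²/c_v = 0.3767×2.8²/7.8 = 0.3786 years.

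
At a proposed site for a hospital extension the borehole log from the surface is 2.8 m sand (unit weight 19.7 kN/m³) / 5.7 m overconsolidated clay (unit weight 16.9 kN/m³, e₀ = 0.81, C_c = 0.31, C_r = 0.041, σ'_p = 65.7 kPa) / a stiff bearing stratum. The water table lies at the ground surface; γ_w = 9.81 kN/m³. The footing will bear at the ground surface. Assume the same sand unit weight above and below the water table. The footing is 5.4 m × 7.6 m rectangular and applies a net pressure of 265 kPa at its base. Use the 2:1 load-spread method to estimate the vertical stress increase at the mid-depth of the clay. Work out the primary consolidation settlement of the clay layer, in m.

S_c ≈ 0.281 m

Mid-depth of clay below the ground surface: z = 2.8 + 5.7/2 = 5.65 m.
Total vertical stress at mid-clay: σ_v = 19.7×2.8 + 16.9×2.85 = 103.32 kPa.
Pore pressure: u = 9.81×(5.65 − 0) = 55.427 kPa.
Initial effective stress: σ'_0 = σ_v − u = 103.32 − 55.427 = 47.893 kPa.
Stress increase at mid-clay by the 2:1 spreading method:
Δσ = qBL/((B+z)(L+z)) = 265×5.4×7.6/((5.4+5.65)(7.6+5.65)) = 74.281 kPa
Final effective stress: σ'_f = 47.893 + 74.281 = 122.17 kPa.
σ'_f = 122.17 > σ'_p = 65.7 kPa, so the stress path crosses the preconsolidation pressure — recompression up to σ'_p, then virgin compression beyond:
S_c = H/(1+e₀)·[C_r·log₁₀(σ'_p/σ'_0) + C_c·log₁₀(σ'_f/σ'_p)]
    = 5.7/1.81 × [0.041×log₁₀(65.7/47.893) + 0.31×log₁₀(122.17/65.7)]
    = 3.1492 × [0.005629 + 0.083514] = 0.2807 m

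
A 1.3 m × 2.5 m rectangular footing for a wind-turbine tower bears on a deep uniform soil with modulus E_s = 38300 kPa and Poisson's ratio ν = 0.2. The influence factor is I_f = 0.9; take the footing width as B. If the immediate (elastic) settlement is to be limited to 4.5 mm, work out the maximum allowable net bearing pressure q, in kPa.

S_e = q·B·(1−ν²)/E_s · I_f  ⇒  q = S_e·E_s / (B·(1−ν²)·I_f).
q = 0.0045 × 38300 / (1.3 × 0.96 × 0.9) = 153.4 kPa

q ≈ 153 kPa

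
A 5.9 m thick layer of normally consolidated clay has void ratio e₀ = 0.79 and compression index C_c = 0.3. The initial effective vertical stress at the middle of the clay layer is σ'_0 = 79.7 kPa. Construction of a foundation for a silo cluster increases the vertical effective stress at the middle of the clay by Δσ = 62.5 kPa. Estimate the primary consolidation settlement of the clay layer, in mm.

Final effective stress: σ'_f = σ'_0 + Δσ = 79.7 + 62.5 = 142.2 kPa.
Normally consolidated clay, so the full stress increment lies on the virgin compression line:
S_c = C_c·H/(1+e₀)·log₁₀(σ'_f/σ'_0) = 0.3×5.9/(1+0.79)×log₁₀(142.2/79.7)
    = 0.98883 × 0.25144 = 0.2486 m

S_c ≈ 249 mm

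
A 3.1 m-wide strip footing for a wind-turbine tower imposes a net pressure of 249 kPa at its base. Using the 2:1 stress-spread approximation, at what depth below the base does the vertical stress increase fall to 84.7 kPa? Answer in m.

2:1 spreading — at depth z the loaded area has grown by z in each plan dimension:
qB/(B+z) = Δσ_z ⇒ z = qB/Δσ_z − B = 249×3.1/84.7 − 3.1 = 6.013 m

z ≈ 6.01 m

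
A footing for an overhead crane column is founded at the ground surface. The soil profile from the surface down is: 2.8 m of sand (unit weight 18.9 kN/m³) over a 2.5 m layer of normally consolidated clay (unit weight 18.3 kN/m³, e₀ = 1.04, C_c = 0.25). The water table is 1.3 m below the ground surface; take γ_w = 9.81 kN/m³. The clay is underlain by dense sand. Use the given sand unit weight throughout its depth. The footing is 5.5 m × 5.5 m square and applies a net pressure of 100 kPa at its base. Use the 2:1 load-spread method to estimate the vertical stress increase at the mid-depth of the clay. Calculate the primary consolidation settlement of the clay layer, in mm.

S_c ≈ 69 mm

Mid-depth of clay below the ground surface: z = 2.8 + 2.5/2 = 4.05 m.
Total vertical stress at mid-clay: σ_v = 18.9×2.8 + 18.3×1.25 = 75.795 kPa.
Pore pressure: u = 9.81×(4.05 − 1.3) = 26.978 kPa.
Initial effective stress: σ'_0 = σ_v − u = 75.795 − 26.978 = 48.817 kPa.
Stress increase at mid-clay by the 2:1 spreading method:
Δσ = qBL/((B+z)(L+z)) = 100×5.5×5.5/((5.5+4.05)(5.5+4.05)) = 33.168 kPa
Final effective stress: σ'_f = σ'_0 + Δσ = 48.817 + 33.168 = 81.985 kPa.
Normally consolidated clay, so the full stress increment lies on the virgin compression line:
S_c = C_c·H/(1+e₀)·log₁₀(σ'_f/σ'_0) = 0.25×2.5/(1+1.04)×log₁₀(81.985/48.817)
    = 0.30637 × 0.22516 = 0.06898 m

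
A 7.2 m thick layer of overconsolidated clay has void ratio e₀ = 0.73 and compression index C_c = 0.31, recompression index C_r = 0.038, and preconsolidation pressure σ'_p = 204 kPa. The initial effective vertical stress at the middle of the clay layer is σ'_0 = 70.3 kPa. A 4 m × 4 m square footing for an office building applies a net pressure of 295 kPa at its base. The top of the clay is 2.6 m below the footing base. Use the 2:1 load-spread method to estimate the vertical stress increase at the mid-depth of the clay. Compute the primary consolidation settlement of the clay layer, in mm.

S_c ≈ 34.2 mm

Mid-depth of clay below the footing base: z = 2.6 + 7.2/2 = 6.2 m.
Stress increase at mid-clay by the 2:1 spreading method:
Δσ = qBL/((B+z)(L+z)) = 295×4×4/((4+6.2)(4+6.2)) = 45.367 kPa
Final effective stress: σ'_f = 70.3 + 45.367 = 115.67 kPa.
σ'_f = 115.67 ≤ σ'_p = 204 kPa, so the clay remains overconsolidated and only the recompression index applies:
S_c = C_r·H/(1+e₀)·log₁₀(σ'_f/σ'_0) = 0.038×7.2/1.73×log₁₀(115.67/70.3)
    = 0.15815 × 0.21627 = 0.0342 m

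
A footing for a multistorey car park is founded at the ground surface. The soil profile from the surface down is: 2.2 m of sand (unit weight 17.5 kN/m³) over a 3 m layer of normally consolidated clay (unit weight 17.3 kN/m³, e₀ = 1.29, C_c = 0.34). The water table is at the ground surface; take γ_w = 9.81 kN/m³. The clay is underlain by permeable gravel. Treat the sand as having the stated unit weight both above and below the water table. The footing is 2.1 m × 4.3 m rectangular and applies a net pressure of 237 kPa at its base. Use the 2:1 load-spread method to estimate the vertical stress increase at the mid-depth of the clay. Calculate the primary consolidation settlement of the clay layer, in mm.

Mid-depth of clay below the ground surface: z = 2.2 + 3/2 = 3.7 m.
Total vertical stress at mid-clay: σ_v = 17.5×2.2 + 17.3×1.5 = 64.45 kPa.
Pore pressure: u = 9.81×(3.7 − 0) = 36.297 kPa.
Initial effective stress: σ'_0 = σ_v − u = 64.45 − 36.297 = 28.153 kPa.
Stress increase at mid-clay by the 2:1 spreading method:
Δσ = qBL/((B+z)(L+z)) = 237×2.1×4.3/((2.1+3.7)(4.3+3.7)) = 46.123 kPa
Final effective stress: σ'_f = σ'_0 + Δσ = 28.153 + 46.123 = 74.276 kPa.
Normally consolidated clay, so the full stress increment lies on the virgin compression line:
S_c = C_c·H/(1+e₀)·log₁₀(σ'_f/σ'_0) = 0.34×3/(1+1.29)×log₁₀(74.276/28.153)
    = 0.44541 × 0.42132 = 0.1877 m

S_c ≈ 188 mm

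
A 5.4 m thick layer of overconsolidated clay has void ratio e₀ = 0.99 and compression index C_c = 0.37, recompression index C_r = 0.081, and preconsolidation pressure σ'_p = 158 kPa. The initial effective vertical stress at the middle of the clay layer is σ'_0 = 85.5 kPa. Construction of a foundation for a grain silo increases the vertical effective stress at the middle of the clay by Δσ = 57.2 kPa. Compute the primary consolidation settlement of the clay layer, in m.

Final effective stress: σ'_f = 85.5 + 57.2 = 142.7 kPa.
σ'_f = 142.7 ≤ σ'_p = 158 kPa, so the clay remains overconsolidated and only the recompression index applies:
S_c = C_r·H/(1+e₀)·log₁₀(σ'_f/σ'_0) = 0.081×5.4/1.99×log₁₀(142.7/85.5)
    = 0.2198 × 0.22246 = 0.0489 m

S_c ≈ 0.0489 m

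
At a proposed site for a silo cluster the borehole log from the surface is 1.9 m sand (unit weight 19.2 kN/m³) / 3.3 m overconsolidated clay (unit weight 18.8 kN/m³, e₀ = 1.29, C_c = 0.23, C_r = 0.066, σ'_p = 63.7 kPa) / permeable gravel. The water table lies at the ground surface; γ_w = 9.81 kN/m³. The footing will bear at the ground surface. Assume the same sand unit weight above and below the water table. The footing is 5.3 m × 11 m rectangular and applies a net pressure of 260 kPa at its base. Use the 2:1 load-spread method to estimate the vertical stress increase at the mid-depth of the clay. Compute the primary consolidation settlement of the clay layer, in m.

S_c ≈ 0.151 m

Mid-depth of clay below the ground surface: z = 1.9 + 3.3/2 = 3.55 m.
Total vertical stress at mid-clay: σ_v = 19.2×1.9 + 18.8×1.65 = 67.5 kPa.
Pore pressure: u = 9.81×(3.55 − 0) = 34.825 kPa.
Initial effective stress: σ'_0 = σ_v − u = 67.5 − 34.825 = 32.675 kPa.
Stress increase at mid-clay by the 2:1 spreading method:
Δσ = qBL/((B+z)(L+z)) = 260×5.3×11/((5.3+3.55)(11+3.55)) = 117.72 kPa
Final effective stress: σ'_f = 32.675 + 117.72 = 150.39 kPa.
σ'_f = 150.39 > σ'_p = 63.7 kPa, so the stress path crosses the preconsolidation pressure — recompression up to σ'_p, then virgin compression beyond:
S_c = H/(1+e₀)·[C_r·log₁₀(σ'_p/σ'_0) + C_c·log₁₀(σ'_f/σ'_p)]
    = 3.3/2.29 × [0.066×log₁₀(63.7/32.675) + 0.23×log₁₀(150.39/63.7)]
    = 1.441 × [0.019135 + 0.085808] = 0.1512 m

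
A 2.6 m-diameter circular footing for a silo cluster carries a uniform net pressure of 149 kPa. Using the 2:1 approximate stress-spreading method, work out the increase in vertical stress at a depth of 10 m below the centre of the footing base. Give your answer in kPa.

Δσ_z ≈ 6.34 kPa

By the 2:1 method the load spreads at 1 horizontal : 2 vertical, so at depth z the loaded area has grown by z in each plan dimension:
Δσ ≈ qD²/(D+z)² = 149×2.6²/(2.6+10)² = 6.3444 kPa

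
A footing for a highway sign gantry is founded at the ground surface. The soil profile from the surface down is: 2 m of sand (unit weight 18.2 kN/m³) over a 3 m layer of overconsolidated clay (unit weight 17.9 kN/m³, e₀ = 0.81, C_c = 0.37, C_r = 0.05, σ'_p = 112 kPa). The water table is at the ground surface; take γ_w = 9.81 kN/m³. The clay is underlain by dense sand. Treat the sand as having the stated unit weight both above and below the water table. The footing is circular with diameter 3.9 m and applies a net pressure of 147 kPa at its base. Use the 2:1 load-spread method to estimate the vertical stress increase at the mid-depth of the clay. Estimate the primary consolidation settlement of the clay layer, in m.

Mid-depth of clay below the ground surface: z = 2 + 3/2 = 3.5 m.
Total vertical stress at mid-clay: σ_v = 18.2×2 + 17.9×1.5 = 63.25 kPa.
Pore pressure: u = 9.81×(3.5 − 0) = 34.335 kPa.
Initial effective stress: σ'_0 = σ_v − u = 63.25 − 34.335 = 28.915 kPa.
Stress increase at mid-clay by the 2:1 spreading method:
Δσ ≈ qD²/(D+z)² = 147×3.9²/(3.9+3.5)² = 40.83 kPa
Final effective stress: σ'_f = 28.915 + 40.83 = 69.745 kPa.
σ'_f = 69.745 ≤ σ'_p = 112 kPa, so the clay remains overconsolidated and only the recompression index applies:
S_c = C_r·H/(1+e₀)·log₁₀(σ'_f/σ'_0) = 0.05×3/1.81×log₁₀(69.745/28.915)
    = 0.082875 × 0.38239 = 0.03169 m

S_c ≈ 0.0317 m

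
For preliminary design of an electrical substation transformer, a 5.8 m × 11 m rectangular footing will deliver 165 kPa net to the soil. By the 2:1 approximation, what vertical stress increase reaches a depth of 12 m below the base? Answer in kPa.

By the 2:1 method the load spreads at 1 horizontal : 2 vertical, so at depth z the loaded area has grown by z in each plan dimension:
Δσ = qBL/((B+z)(L+z)) = 165×5.8×11/((5.8+12)(11+12)) = 25.713 kPa

Δσ_z ≈ 25.7 kPa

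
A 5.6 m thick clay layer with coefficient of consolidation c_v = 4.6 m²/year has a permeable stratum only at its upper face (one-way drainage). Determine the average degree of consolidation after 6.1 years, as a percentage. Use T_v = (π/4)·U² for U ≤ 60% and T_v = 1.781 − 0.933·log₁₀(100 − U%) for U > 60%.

Drainage path length: H_d = H = 5.6 m (single drainage).
T_v = c_v·t/H_d² = 4.6×6.1/5.6² = 0.89477.
T_v = 0.89477 corresponds to the U > 60% branch:
U = 1 − 10^((1.781 − T_v)/0.933)/100 = 0.9109

U ≈ 91.1 %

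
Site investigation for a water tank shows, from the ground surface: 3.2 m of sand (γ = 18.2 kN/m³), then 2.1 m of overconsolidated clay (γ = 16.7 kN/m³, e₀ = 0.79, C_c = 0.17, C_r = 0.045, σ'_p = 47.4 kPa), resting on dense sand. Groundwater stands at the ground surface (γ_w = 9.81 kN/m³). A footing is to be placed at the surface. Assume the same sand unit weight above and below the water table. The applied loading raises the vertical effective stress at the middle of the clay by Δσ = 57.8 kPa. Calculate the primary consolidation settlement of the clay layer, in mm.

Mid-depth of clay below the ground surface: z = 3.2 + 2.1/2 = 4.25 m.
Total vertical stress at mid-clay: σ_v = 18.2×3.2 + 16.7×1.05 = 75.775 kPa.
Pore pressure: u = 9.81×(4.25 − 0) = 41.693 kPa.
Initial effective stress: σ'_0 = σ_v − u = 75.775 − 41.693 = 34.082 kPa.
Final effective stress: σ'_f = 34.082 + 57.8 = 91.882 kPa.
σ'_f = 91.882 > σ'_p = 47.4 kPa, so the stress path crosses the preconsolidation pressure — recompression up to σ'_p, then virgin compression beyond:
S_c = H/(1+e₀)·[C_r·log₁₀(σ'_p/σ'_0) + C_c·log₁₀(σ'_f/σ'_p)]
    = 2.1/1.79 × [0.045×log₁₀(47.4/34.082) + 0.17×log₁₀(91.882/47.4)]
    = 1.1732 × [0.0064464 + 0.048867] = 0.06489 m

S_c ≈ 64.9 mm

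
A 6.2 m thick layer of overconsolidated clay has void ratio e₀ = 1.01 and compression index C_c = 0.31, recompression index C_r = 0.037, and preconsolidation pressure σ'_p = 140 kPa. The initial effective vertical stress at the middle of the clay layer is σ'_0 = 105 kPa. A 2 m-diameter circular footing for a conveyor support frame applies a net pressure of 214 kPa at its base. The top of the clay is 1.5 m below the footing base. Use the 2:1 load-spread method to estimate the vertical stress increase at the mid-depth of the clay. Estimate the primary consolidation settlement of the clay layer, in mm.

S_c ≈ 8.5 mm

Mid-depth of clay below the footing base: z = 1.5 + 6.2/2 = 4.6 m.
Stress increase at mid-clay by the 2:1 spreading method:
Δσ ≈ qD²/(D+z)² = 214×2²/(2+4.6)² = 19.651 kPa
Final effective stress: σ'_f = 105 + 19.651 = 124.65 kPa.
σ'_f = 124.65 ≤ σ'_p = 140 kPa, so the clay remains overconsolidated and only the recompression index applies:
S_c = C_r·H/(1+e₀)·log₁₀(σ'_f/σ'_0) = 0.037×6.2/2.01×log₁₀(124.65/105)
    = 0.11413 × 0.074503 = 0.008503 m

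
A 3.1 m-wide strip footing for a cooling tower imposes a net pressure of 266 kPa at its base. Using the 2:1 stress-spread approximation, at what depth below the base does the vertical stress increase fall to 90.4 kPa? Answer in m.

2:1 spreading — at depth z the loaded area has grown by z in each plan dimension:
qB/(B+z) = Δσ_z ⇒ z = qB/Δσ_z − B = 266×3.1/90.4 − 3.1 = 6.022 m

z ≈ 6.02 m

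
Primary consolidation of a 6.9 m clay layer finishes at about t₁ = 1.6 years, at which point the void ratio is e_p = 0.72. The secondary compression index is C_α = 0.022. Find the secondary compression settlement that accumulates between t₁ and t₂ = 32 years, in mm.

S_s ≈ 115 mm

Secondary compression: S_s = C_α·H/(1+e_p)·log₁₀(t₂/t₁)
S_s = 0.022×6.9/(1+0.72)×log₁₀(32/1.6)
    = 0.08826 × 1.301 = 0.1148 m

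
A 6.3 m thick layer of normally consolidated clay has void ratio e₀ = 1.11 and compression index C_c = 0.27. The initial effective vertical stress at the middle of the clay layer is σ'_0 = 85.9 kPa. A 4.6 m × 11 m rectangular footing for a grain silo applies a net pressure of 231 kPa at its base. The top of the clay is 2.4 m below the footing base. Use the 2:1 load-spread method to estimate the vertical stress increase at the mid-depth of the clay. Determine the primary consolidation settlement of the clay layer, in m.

Mid-depth of clay below the footing base: z = 2.4 + 6.3/2 = 5.55 m.
Stress increase at mid-clay by the 2:1 spreading method:
Δσ = qBL/((B+z)(L+z)) = 231×4.6×11/((4.6+5.55)(11+5.55)) = 69.582 kPa
Final effective stress: σ'_f = σ'_0 + Δσ = 85.9 + 69.582 = 155.48 kPa.
Normally consolidated clay, so the full stress increment lies on the virgin compression line:
S_c = C_c·H/(1+e₀)·log₁₀(σ'_f/σ'_0) = 0.27×6.3/(1+1.11)×log₁₀(155.48/85.9)
    = 0.80616 × 0.25768 = 0.2077 m

S_c ≈ 0.208 m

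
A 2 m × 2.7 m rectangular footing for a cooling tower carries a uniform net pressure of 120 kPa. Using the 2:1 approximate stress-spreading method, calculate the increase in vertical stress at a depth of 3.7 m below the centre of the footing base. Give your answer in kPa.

Δσ_z ≈ 17.8 kPa

By the 2:1 method the load spreads at 1 horizontal : 2 vertical, so at depth z the loaded area has grown by z in each plan dimension:
Δσ = qBL/((B+z)(L+z)) = 120×2×2.7/((2+3.7)(2.7+3.7)) = 17.763 kPa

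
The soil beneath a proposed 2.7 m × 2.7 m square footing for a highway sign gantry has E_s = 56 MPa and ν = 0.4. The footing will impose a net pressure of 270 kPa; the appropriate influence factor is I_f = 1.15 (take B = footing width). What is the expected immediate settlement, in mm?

Immediate (elastic) settlement: S_e = q·B·(1−ν²)/E_s · I_f.
E_s = 56 MPa = 56000 kPa.
S_e = 270 × 2.7 × (1 − 0.4²) / 56000 × 1.15
    = 270 × 2.7 × 0.84 / 56000 × 1.15
    = 0.01258 m = 12.58 mm

S_e ≈ 12.6 mm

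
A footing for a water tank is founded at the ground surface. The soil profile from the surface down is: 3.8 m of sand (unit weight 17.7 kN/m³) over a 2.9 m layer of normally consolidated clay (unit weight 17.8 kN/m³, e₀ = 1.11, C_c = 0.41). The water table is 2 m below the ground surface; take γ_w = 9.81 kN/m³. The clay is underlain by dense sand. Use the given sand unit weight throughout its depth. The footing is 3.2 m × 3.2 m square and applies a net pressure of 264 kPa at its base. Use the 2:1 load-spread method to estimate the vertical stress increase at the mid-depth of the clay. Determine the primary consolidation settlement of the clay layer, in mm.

Mid-depth of clay below the ground surface: z = 3.8 + 2.9/2 = 5.25 m.
Total vertical stress at mid-clay: σ_v = 17.7×3.8 + 17.8×1.45 = 93.07 kPa.
Pore pressure: u = 9.81×(5.25 − 2) = 31.883 kPa.
Initial effective stress: σ'_0 = σ_v − u = 93.07 − 31.883 = 61.187 kPa.
Stress increase at mid-clay by the 2:1 spreading method:
Δσ = qBL/((B+z)(L+z)) = 264×3.2×3.2/((3.2+5.25)(3.2+5.25)) = 37.861 kPa
Final effective stress: σ'_f = σ'_0 + Δσ = 61.187 + 37.861 = 99.048 kPa.
Normally consolidated clay, so the full stress increment lies on the virgin compression line:
S_c = C_c·H/(1+e₀)·log₁₀(σ'_f/σ'_0) = 0.41×2.9/(1+1.11)×log₁₀(99.048/61.187)
    = 0.56351 × 0.20919 = 0.1179 m

S_c ≈ 118 mm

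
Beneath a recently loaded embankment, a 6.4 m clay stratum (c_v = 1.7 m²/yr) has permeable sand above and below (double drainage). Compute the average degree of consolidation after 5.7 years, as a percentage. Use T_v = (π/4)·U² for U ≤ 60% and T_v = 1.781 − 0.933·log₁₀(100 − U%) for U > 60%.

Drainage path length: H_d = H/2 = 3.2 m (double drainage).
T_v = c_v·t/H_d² = 1.7×5.7/3.2² = 0.94629.
T_v = 0.94629 corresponds to the U > 60% branch:
U = 1 − 10^((1.781 − T_v)/0.933)/100 = 0.9215

U ≈ 92.2 %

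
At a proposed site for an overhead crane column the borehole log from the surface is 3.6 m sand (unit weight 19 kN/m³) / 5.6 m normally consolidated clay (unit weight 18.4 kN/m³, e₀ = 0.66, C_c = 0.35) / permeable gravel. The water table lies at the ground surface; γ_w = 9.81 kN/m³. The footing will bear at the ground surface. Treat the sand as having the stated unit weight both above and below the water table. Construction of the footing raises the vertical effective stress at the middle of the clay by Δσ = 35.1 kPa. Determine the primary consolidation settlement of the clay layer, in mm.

S_c ≈ 246 mm

Mid-depth of clay below the ground surface: z = 3.6 + 5.6/2 = 6.4 m.
Total vertical stress at mid-clay: σ_v = 19×3.6 + 18.4×2.8 = 119.92 kPa.
Pore pressure: u = 9.81×(6.4 − 0) = 62.784 kPa.
Initial effective stress: σ'_0 = σ_v − u = 119.92 − 62.784 = 57.136 kPa.
Final effective stress: σ'_f = σ'_0 + Δσ = 57.136 + 35.1 = 92.236 kPa.
Normally consolidated clay, so the full stress increment lies on the virgin compression line:
S_c = C_c·H/(1+e₀)·log₁₀(σ'_f/σ'_0) = 0.35×5.6/(1+0.66)×log₁₀(92.236/57.136)
    = 1.1807 × 0.20799 = 0.2456 m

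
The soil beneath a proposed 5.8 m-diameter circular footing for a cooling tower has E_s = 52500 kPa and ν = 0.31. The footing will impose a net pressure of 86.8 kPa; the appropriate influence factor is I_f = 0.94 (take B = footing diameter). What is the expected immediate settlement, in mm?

S_e ≈ 8.15 mm

Immediate (elastic) settlement: S_e = q·B·(1−ν²)/E_s · I_f.
S_e = 86.8 × 5.8 × (1 − 0.31²) / 52500 × 0.94
    = 86.8 × 5.8 × 0.9039 / 52500 × 0.94
    = 0.008148 m = 8.148 mm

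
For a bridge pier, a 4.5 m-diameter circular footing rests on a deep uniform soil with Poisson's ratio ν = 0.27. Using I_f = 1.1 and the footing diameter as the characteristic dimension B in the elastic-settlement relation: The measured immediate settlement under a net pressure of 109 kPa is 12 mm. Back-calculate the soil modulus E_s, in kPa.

S_e = q·B·(1−ν²)/E_s · I_f  ⇒  E_s = q·B·(1−ν²)·I_f / S_e.
E_s = 109 × 4.5 × 0.9271 × 1.1 / 0.012 = 41680 kPa

E_s ≈ 41700 kPa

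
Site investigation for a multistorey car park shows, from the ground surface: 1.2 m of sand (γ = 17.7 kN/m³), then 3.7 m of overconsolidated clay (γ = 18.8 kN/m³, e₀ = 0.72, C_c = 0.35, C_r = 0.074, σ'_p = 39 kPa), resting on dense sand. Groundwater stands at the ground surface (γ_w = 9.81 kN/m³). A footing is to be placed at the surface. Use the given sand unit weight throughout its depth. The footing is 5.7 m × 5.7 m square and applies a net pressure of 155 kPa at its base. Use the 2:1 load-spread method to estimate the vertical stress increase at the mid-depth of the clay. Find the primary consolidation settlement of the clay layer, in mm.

S_c ≈ 308 mm

Mid-depth of clay below the ground surface: z = 1.2 + 3.7/2 = 3.05 m.
Total vertical stress at mid-clay: σ_v = 17.7×1.2 + 18.8×1.85 = 56.02 kPa.
Pore pressure: u = 9.81×(3.05 − 0) = 29.921 kPa.
Initial effective stress: σ'_0 = σ_v − u = 56.02 − 29.921 = 26.099 kPa.
Stress increase at mid-clay by the 2:1 spreading method:
Δσ = qBL/((B+z)(L+z)) = 155×5.7×5.7/((5.7+3.05)(5.7+3.05)) = 65.776 kPa
Final effective stress: σ'_f = 26.099 + 65.776 = 91.875 kPa.
σ'_f = 91.875 > σ'_p = 39 kPa, so the stress path crosses the preconsolidation pressure — recompression up to σ'_p, then virgin compression beyond:
S_c = H/(1+e₀)·[C_r·log₁₀(σ'_p/σ'_0) + C_c·log₁₀(σ'_f/σ'_p)]
    = 3.7/1.72 × [0.074×log₁₀(39/26.099) + 0.35×log₁₀(91.875/39)]
    = 2.1512 × [0.012909 + 0.13025] = 0.308 m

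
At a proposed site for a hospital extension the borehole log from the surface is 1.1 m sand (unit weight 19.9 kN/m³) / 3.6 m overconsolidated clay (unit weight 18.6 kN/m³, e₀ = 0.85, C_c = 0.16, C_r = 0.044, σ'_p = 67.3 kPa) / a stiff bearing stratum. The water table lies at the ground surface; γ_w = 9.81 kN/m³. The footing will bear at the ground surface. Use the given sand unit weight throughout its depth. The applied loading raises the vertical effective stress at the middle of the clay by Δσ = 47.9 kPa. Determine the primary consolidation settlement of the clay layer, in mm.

Mid-depth of clay below the ground surface: z = 1.1 + 3.6/2 = 2.9 m.
Total vertical stress at mid-clay: σ_v = 19.9×1.1 + 18.6×1.8 = 55.37 kPa.
Pore pressure: u = 9.81×(2.9 − 0) = 28.449 kPa.
Initial effective stress: σ'_0 = σ_v − u = 55.37 − 28.449 = 26.921 kPa.
Final effective stress: σ'_f = 26.921 + 47.9 = 74.821 kPa.
σ'_f = 74.821 > σ'_p = 67.3 kPa, so the stress path crosses the preconsolidation pressure — recompression up to σ'_p, then virgin compression beyond:
S_c = H/(1+e₀)·[C_r·log₁₀(σ'_p/σ'_0) + C_c·log₁₀(σ'_f/σ'_p)]
    = 3.6/1.85 × [0.044×log₁₀(67.3/26.921) + 0.16×log₁₀(74.821/67.3)]
    = 1.9459 × [0.017509 + 0.0073614] = 0.0484 m

S_c ≈ 48.4 mm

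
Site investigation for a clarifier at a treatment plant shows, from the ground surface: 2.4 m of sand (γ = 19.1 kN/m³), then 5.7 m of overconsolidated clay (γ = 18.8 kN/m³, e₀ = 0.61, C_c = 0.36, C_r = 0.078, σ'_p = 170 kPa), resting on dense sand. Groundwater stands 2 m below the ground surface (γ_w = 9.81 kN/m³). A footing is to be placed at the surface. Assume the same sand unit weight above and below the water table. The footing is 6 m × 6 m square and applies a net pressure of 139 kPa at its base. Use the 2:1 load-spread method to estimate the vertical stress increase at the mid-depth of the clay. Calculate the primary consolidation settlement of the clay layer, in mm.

Mid-depth of clay below the ground surface: z = 2.4 + 5.7/2 = 5.25 m.
Total vertical stress at mid-clay: σ_v = 19.1×2.4 + 18.8×2.85 = 99.42 kPa.
Pore pressure: u = 9.81×(5.25 − 2) = 31.883 kPa.
Initial effective stress: σ'_0 = σ_v − u = 99.42 − 31.883 = 67.537 kPa.
Stress increase at mid-clay by the 2:1 spreading method:
Δσ = qBL/((B+z)(L+z)) = 139×6×6/((6+5.25)(6+5.25)) = 39.538 kPa
Final effective stress: σ'_f = 67.537 + 39.538 = 107.08 kPa.
σ'_f = 107.08 ≤ σ'_p = 170 kPa, so the clay remains overconsolidated and only the recompression index applies:
S_c = C_r·H/(1+e₀)·log₁₀(σ'_f/σ'_0) = 0.078×5.7/1.61×log₁₀(107.08/67.537)
    = 0.27615 × 0.20017 = 0.05528 m

S_c ≈ 55.3 mm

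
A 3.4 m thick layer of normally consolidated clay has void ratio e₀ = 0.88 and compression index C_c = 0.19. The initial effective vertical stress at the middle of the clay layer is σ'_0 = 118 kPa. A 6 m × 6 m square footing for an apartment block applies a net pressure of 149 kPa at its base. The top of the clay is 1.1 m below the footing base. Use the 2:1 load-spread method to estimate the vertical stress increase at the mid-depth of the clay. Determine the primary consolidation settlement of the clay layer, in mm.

Mid-depth of clay below the footing base: z = 1.1 + 3.4/2 = 2.8 m.
Stress increase at mid-clay by the 2:1 spreading method:
Δσ = qBL/((B+z)(L+z)) = 149×6×6/((6+2.8)(6+2.8)) = 69.267 kPa
Final effective stress: σ'_f = σ'_0 + Δσ = 118 + 69.267 = 187.27 kPa.
Normally consolidated clay, so the full stress increment lies on the virgin compression line:
S_c = C_c·H/(1+e₀)·log₁₀(σ'_f/σ'_0) = 0.19×3.4/(1+0.88)×log₁₀(187.27/118)
    = 0.34362 × 0.20059 = 0.06893 m

S_c ≈ 68.9 mm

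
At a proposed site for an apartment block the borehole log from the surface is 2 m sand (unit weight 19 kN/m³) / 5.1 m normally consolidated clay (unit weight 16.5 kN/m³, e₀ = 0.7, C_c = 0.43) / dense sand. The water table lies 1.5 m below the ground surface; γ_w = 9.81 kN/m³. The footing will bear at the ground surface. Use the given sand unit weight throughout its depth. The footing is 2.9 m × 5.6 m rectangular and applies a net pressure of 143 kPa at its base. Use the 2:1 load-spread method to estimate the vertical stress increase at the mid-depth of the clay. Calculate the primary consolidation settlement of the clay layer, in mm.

S_c ≈ 268 mm

Mid-depth of clay below the ground surface: z = 2 + 5.1/2 = 4.55 m.
Total vertical stress at mid-clay: σ_v = 19×2 + 16.5×2.55 = 80.075 kPa.
Pore pressure: u = 9.81×(4.55 − 1.5) = 29.921 kPa.
Initial effective stress: σ'_0 = σ_v − u = 80.075 − 29.921 = 50.154 kPa.
Stress increase at mid-clay by the 2:1 spreading method:
Δσ = qBL/((B+z)(L+z)) = 143×2.9×5.6/((2.9+4.55)(5.6+4.55)) = 30.711 kPa
Final effective stress: σ'_f = σ'_0 + Δσ = 50.154 + 30.711 = 80.865 kPa.
Normally consolidated clay, so the full stress increment lies on the virgin compression line:
S_c = C_c·H/(1+e₀)·log₁₀(σ'_f/σ'_0) = 0.43×5.1/(1+0.7)×log₁₀(80.865/50.154)
    = 1.29 × 0.20746 = 0.2676 m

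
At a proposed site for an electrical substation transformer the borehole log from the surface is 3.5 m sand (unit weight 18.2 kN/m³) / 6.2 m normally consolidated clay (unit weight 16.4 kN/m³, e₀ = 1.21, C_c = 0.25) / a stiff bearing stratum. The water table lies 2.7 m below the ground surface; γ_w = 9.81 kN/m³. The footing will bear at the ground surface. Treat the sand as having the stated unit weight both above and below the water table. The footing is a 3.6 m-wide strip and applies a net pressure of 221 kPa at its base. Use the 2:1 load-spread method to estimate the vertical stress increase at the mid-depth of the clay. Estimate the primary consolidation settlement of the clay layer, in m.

Mid-depth of clay below the ground surface: z = 3.5 + 6.2/2 = 6.6 m.
Total vertical stress at mid-clay: σ_v = 18.2×3.5 + 16.4×3.1 = 114.54 kPa.
Pore pressure: u = 9.81×(6.6 − 2.7) = 38.259 kPa.
Initial effective stress: σ'_0 = σ_v − u = 114.54 − 38.259 = 76.281 kPa.
Stress increase at mid-clay by the 2:1 spreading method:
Δσ = qB/(B+z) = 221×3.6/(3.6+6.6) = 78 kPa
Final effective stress: σ'_f = σ'_0 + Δσ = 76.281 + 78 = 154.28 kPa.
Normally consolidated clay, so the full stress increment lies on the virgin compression line:
S_c = C_c·H/(1+e₀)·log₁₀(σ'_f/σ'_0) = 0.25×6.2/(1+1.21)×log₁₀(154.28/76.281)
    = 0.70136 × 0.30589 = 0.2145 m

S_c ≈ 0.215 m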